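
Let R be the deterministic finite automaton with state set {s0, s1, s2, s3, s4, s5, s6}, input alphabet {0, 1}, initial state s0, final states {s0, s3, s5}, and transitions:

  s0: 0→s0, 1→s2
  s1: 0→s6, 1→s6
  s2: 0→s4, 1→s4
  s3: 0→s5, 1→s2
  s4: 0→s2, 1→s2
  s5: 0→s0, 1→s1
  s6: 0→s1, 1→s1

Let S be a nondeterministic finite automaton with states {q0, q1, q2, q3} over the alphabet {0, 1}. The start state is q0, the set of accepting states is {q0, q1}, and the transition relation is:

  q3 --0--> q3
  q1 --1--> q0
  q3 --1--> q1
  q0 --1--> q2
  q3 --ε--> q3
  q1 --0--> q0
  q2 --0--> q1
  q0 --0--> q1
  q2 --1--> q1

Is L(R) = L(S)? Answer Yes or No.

No

The string 01 is accepted by S but rejected by R.
So L(R) ≠ L(S).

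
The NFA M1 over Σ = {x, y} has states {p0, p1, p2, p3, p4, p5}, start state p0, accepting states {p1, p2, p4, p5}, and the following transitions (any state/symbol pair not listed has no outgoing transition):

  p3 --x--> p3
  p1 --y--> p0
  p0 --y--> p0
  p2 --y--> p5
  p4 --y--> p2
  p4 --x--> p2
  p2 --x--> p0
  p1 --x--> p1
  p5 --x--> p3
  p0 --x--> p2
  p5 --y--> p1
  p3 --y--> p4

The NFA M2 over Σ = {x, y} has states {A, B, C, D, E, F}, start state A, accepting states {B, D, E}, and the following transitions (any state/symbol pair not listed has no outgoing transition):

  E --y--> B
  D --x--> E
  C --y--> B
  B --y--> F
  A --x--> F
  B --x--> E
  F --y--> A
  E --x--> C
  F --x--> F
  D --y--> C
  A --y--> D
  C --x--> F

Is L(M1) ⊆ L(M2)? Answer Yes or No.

The string x is in L(M1) but not in L(M2).
So L(M1) ⊄ L(M2).

No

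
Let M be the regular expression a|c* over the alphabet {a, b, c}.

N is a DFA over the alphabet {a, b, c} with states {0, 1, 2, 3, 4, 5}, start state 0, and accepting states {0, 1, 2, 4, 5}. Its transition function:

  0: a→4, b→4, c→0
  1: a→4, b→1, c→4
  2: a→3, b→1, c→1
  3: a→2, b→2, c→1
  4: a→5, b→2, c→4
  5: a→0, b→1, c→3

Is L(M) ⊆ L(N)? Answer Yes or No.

Converting the expression M to a DFA (subset construction, then merging equivalent states) gives the minimal DFA with states {m0, m1, m2, m3}, start state m0, accepting states {m0, m1, m3} and transitions m0: a→m1, b→m2, c→m3; m1: a→m2, b→m2, c→m2; m2: a→m2, b→m2, c→m2; m3: a→m2, b→m2, c→m3.
Exploring the product automaton M × N from the start pair (m0, 0), following both machines on each input symbol, reaches 9 state pairs: (m0, 0), (m1, 4), (m2, 4), (m3, 0), (m2, 5), (m2, 2), (m2, 0), (m2, 1), (m2, 3).
M accepts in {m0, m1, m3} and N accepts in {0, 1, 2, 4, 5}. The reachable pairs whose M-component is accepting are (m0, 0), (m1, 4), (m3, 0); in each of them the N-component is accepting too, so the product for L(M) \ L(N) (M-component accepting, N-component rejecting) has no reachable accepting pair and the difference is empty.
Hence every string in L(M) is also in L(N).

Yes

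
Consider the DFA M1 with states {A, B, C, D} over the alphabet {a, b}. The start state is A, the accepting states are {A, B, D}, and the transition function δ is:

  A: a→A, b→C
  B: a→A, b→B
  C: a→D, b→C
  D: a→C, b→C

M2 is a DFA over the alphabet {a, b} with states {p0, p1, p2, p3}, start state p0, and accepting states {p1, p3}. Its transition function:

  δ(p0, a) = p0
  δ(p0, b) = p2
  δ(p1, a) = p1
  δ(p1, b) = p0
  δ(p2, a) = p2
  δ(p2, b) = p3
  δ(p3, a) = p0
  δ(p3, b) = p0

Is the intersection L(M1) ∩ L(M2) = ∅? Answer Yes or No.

Yes

Exploring the product automaton M1 × M2 from the start pair (A, p0), following both machines on each input symbol, reaches 6 state pairs: (A, p0), (C, p2), (D, p2), (C, p3), (D, p0), (C, p0).
M1 accepts in {A, B, D} and M2 accepts in {p1, p3}; no reachable pair has both components accepting, so no string drives both machines to acceptance simultaneously and L(M1) ∩ L(M2) = ∅.
So no string is accepted by both, and the intersection is empty.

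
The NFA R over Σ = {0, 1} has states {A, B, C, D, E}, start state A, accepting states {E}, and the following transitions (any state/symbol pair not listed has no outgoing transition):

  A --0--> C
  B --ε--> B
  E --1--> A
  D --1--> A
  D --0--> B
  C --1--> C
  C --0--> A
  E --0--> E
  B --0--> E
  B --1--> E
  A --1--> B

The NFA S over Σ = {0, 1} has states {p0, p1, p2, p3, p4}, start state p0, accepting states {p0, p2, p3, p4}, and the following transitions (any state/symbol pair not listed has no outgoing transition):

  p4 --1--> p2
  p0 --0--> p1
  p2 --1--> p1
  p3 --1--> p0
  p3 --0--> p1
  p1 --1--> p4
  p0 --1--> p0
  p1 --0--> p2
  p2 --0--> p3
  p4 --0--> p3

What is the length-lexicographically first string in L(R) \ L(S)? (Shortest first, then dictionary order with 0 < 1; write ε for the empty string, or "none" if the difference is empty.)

10

The string 10 is accepted by R but not by S.
No shorter string lies in the difference, and 10 is the lexicographically first length-2 string in L(R) \ L(S).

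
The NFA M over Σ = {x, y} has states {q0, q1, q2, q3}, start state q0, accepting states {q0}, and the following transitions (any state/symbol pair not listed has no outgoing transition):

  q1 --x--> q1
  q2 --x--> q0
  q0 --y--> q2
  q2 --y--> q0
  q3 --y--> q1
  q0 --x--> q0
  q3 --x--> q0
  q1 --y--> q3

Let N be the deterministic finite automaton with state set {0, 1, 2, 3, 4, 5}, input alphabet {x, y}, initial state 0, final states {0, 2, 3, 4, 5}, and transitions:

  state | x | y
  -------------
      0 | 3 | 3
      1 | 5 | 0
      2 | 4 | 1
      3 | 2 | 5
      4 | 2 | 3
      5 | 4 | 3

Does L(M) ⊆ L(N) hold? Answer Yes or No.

Exploring the product automaton M × N from the start pair (q0, 0), following both machines on each input symbol, reaches 8 state pairs: (q0, 0), (q0, 3), (q2, 3), (q0, 2), (q2, 5), (q0, 5), (q0, 4), (q2, 1).
M accepts in {q0} and N accepts in {0, 2, 3, 4, 5}. The reachable pairs whose M-component is accepting are (q0, 0), (q0, 3), (q0, 2), (q0, 5), (q0, 4); in each of them the N-component is accepting too, so the product for L(M) \ L(N) (M-component accepting, N-component rejecting) has no reachable accepting pair and the difference is empty.
Hence every string in L(M) is also in L(N).

Yes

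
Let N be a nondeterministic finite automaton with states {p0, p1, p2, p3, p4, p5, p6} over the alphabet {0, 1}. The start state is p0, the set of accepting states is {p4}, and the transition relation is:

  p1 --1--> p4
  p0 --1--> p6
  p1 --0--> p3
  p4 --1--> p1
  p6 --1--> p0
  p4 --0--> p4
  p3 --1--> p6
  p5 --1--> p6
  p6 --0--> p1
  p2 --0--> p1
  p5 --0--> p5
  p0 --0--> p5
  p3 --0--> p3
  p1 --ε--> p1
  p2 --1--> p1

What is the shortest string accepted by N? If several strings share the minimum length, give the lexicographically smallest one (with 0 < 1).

101

A breadth-first search from p0 reaches an accepting state first via the path p0 → p6 → p1 → p4 on input 101.
No string of length < 3 is accepted (BFS exhausts all shorter strings without reaching an accepting state), and 101 is the lexicographically least accepting string of length 3.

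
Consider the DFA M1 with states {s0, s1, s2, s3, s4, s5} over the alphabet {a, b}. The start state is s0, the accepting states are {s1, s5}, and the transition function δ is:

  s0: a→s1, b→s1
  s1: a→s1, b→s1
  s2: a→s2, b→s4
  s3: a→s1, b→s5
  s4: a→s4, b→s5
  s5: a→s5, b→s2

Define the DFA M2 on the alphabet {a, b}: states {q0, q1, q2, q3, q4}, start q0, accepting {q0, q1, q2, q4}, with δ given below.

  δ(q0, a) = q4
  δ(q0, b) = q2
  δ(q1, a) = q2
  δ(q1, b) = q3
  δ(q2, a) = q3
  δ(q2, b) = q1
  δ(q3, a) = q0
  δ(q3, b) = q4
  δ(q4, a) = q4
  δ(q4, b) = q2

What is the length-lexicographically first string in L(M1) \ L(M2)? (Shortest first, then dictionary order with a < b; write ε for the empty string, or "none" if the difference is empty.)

ba

The string ba is accepted by M1 but not by M2.
No shorter string lies in the difference, and ba is the lexicographically first length-2 string in L(M1) \ L(M2).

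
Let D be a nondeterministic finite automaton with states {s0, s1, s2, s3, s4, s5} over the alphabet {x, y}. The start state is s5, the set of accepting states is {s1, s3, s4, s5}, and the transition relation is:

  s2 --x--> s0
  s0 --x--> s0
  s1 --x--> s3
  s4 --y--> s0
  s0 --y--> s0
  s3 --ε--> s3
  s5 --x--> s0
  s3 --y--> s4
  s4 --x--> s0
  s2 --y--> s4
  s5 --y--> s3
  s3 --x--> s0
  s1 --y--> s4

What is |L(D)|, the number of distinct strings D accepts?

3

The useful subgraph on states {s3, s4, s5} is acyclic, so L(D) is finite; the longest accepting path visits 3 useful states, giving maximum string length 2.
Counting accepting paths from s5 by length: 1 of length 0, 1 of length 1, 1 of length 2. Total 3.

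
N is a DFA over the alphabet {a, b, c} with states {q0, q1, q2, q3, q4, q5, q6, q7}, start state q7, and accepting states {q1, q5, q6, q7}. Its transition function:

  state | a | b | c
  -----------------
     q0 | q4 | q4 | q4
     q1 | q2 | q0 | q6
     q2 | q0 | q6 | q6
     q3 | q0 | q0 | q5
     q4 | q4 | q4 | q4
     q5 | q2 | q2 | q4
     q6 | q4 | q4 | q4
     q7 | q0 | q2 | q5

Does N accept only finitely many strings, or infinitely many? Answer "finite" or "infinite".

The useful states (reachable from q7 and able to reach an accepting state) are {q2, q5, q6, q7}.
Restricted to these states the transition graph has no cycle, so every accepting path has bounded length and L is finite.

finite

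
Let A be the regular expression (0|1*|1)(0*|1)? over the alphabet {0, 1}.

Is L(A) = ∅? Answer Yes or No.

The empty string ε matches the expression, so it belongs to L(A).
Since L(A) contains at least one string, it is not empty.

No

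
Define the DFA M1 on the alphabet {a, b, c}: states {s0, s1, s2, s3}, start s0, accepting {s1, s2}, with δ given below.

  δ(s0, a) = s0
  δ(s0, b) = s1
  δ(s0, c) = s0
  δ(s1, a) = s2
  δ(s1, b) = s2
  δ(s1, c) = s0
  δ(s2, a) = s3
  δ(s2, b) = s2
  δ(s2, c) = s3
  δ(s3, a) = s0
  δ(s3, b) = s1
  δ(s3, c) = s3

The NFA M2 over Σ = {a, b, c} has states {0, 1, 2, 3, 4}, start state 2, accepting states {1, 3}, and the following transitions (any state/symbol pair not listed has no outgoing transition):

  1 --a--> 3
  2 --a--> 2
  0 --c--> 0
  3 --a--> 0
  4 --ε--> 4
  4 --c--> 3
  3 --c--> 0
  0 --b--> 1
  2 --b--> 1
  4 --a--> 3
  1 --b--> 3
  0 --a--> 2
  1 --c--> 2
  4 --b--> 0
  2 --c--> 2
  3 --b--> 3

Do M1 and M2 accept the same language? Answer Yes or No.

Yes

Exploring the product automaton M1 × M2 from the start pair (s0, 2), following both machines on each input symbol, reaches 4 state pairs: (s0, 2), (s1, 1), (s2, 3), (s3, 0).
M1 accepts in {s1, s2} and M2 accepts in {1, 3}. In every reachable pair the two components are either both accepting — (s1, 1), (s2, 3) — or both non-accepting, so no string is accepted by exactly one of the machines: L(M1) \ L(M2) and L(M2) \ L(M1) are both empty.
Hence every string is accepted by M1 iff it is accepted by M2, and the two languages coincide.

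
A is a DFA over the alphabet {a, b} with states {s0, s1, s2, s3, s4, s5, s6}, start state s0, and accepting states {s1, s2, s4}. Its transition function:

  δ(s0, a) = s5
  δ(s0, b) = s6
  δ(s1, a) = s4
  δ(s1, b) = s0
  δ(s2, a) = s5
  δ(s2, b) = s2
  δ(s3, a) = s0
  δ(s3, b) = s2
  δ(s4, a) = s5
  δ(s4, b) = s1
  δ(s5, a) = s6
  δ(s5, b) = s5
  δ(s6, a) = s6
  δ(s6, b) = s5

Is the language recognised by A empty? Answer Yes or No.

Yes

The states reachable from the start state are {s0, s5, s6}.
None of the accepting states {s1, s2, s4} is reachable, so no string is accepted and L(A) = ∅.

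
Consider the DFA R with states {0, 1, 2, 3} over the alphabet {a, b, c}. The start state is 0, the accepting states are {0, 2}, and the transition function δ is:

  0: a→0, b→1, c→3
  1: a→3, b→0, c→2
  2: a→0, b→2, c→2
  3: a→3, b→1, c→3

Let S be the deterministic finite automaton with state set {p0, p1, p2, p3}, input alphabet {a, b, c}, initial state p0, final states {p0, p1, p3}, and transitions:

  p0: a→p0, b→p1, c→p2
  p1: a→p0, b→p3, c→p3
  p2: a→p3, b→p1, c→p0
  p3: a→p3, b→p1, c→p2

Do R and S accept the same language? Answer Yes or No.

The string bcc is accepted by R but rejected by S.
So L(R) ≠ L(S).

No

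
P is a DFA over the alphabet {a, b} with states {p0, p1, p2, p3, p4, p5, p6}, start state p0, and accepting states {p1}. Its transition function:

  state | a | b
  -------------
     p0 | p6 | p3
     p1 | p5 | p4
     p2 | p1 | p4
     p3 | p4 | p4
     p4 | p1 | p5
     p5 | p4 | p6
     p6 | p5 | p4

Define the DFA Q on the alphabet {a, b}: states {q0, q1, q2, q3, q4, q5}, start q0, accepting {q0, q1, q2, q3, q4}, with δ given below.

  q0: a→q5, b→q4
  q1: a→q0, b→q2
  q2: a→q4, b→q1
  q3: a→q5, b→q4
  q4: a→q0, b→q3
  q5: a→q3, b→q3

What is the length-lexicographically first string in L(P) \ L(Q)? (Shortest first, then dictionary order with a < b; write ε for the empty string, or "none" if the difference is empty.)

The string aba is accepted by P but not by Q.
No shorter string lies in the difference, and aba is the lexicographically first length-3 string in L(P) \ L(Q).

aba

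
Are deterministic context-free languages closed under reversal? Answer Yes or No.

No

L = {c bⁿaⁿ : n≥0} ∪ {d b²ⁿaⁿ : n≥0} is a DCFL: the first symbol tells a deterministic PDA whether to pop one or two b's per a. Its reversal Lᴿ = {aⁿbⁿ c : n≥0} ∪ {aⁿb²ⁿ d : n≥0} is not. DCFLs are closed under right quotient by regular languages, and Lᴿ/{c, d} = {aⁿbⁿ : n≥0} ∪ {aⁿb²ⁿ : n≥0} — the standard context-free language accepted by no deterministic PDA (intuitively the machine would have to commit to a b-to-a ratio before the distinguishing marker arrives; formally, a DPDA for it would have a single run on aⁿb²ⁿ, accepting after the prefix aⁿbⁿ and accepting again after n more b's; an ordinary PDA that simulates it on a's and b's and, at any moment when it is accepting, may switch to reading only a fresh letter e while feeding each e to the simulation as a b, would accept aⁱbʲeᵏ (k≥1) exactly when both aⁱbʲ and aⁱbʲ⁺ᵏ are in the language, i.e. its language intersected with the regular set a*b*e⁺ would be exactly {aⁿbⁿeⁿ : n≥1} — impossible, since context-free languages are closed under intersection with regular sets and {aⁿbⁿeⁿ} is not context-free). So Lᴿ cannot be a DCFL.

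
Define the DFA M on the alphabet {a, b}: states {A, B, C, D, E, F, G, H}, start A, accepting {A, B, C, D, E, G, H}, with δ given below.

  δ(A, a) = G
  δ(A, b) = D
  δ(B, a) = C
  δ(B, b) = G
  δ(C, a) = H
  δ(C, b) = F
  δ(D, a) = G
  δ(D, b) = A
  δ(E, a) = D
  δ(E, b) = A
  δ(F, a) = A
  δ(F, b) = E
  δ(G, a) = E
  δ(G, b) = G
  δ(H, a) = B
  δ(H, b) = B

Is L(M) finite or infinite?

infinite

State A is reachable from the start and can reach an accepting state, and it lies on the cycle A → D → A.
Traversing that cycle any number of times yields accepted strings of unbounded length, so the language is infinite.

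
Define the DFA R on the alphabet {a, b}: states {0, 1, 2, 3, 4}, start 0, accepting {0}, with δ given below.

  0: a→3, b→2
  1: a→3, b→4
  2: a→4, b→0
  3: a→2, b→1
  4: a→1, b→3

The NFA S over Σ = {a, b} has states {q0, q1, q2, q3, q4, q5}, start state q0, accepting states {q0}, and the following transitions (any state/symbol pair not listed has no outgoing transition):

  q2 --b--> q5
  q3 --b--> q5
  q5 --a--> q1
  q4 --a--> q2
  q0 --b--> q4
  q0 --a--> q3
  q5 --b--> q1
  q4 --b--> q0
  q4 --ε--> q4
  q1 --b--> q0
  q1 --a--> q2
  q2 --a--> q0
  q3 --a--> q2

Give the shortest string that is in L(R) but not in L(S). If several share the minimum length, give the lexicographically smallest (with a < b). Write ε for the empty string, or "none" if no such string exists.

The string aab is accepted by R but not by S.
No shorter string lies in the difference, and aab is the lexicographically first length-3 string in L(R) \ L(S).

aab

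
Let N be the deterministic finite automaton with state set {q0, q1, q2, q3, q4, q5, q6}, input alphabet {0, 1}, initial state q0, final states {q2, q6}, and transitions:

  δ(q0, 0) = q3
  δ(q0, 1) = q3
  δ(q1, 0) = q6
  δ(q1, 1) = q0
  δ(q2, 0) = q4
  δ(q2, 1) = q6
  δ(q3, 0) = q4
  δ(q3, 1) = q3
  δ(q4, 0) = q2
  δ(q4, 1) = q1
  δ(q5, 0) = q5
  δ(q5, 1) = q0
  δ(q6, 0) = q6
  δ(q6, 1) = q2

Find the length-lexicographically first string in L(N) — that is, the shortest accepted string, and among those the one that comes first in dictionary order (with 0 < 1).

000

A breadth-first search from q0 reaches an accepting state first via the path q0 → q3 → q4 → q2 on input 000.
No string of length < 3 is accepted (BFS exhausts all shorter strings without reaching an accepting state), and 000 is the lexicographically least accepting string of length 3.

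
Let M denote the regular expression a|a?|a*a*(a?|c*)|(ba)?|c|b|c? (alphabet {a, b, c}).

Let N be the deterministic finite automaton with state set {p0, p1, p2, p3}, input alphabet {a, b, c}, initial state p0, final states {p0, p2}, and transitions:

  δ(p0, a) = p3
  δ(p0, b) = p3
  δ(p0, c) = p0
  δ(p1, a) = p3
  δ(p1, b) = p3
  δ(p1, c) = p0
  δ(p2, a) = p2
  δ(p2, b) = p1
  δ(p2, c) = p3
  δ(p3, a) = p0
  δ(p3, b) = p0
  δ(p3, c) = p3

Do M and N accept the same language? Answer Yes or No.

The string a is accepted by M but rejected by N.
So L(M) ≠ L(N).

No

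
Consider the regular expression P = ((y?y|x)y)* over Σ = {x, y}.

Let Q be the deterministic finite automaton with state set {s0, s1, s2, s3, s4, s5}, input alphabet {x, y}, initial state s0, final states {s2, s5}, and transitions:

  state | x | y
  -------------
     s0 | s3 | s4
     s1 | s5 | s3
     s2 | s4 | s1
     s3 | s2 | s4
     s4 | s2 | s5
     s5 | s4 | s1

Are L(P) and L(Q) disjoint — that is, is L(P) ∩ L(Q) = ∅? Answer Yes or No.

The string yy is accepted by both P and Q.
Hence L(P) ∩ L(Q) ≠ ∅.

No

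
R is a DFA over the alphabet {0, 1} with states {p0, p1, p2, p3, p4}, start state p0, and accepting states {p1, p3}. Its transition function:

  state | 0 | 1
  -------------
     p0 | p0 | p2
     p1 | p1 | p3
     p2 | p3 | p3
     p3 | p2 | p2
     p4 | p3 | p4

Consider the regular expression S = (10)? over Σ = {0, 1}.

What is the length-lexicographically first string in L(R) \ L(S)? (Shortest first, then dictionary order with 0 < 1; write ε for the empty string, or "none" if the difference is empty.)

The string 11 is accepted by R but not by S.
No shorter string lies in the difference, and 11 is the lexicographically first length-2 string in L(R) \ L(S).

11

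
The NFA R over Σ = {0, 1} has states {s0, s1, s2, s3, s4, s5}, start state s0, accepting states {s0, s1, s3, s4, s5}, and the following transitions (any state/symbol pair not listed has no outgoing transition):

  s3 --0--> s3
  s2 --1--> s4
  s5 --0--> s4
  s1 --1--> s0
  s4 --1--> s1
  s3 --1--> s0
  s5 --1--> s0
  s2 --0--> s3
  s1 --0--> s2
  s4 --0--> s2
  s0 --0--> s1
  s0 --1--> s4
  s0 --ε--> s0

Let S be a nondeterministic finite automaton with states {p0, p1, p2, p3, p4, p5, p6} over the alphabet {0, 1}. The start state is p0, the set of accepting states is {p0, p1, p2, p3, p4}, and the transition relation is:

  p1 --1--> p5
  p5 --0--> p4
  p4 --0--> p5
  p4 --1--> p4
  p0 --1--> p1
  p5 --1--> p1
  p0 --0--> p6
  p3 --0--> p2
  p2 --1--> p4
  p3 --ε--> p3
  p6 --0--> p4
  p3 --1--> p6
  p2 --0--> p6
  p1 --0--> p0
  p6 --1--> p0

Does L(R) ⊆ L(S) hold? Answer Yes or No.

No

The string 0 is in L(R) but not in L(S).
So L(R) ⊄ L(S).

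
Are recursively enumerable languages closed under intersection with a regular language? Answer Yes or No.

Yes

First check the input against a DFA for the regular language; if it passes, run the recogniser for L and accept when it does.
So the recursively enumerable languages are closed under intersection with a regular language.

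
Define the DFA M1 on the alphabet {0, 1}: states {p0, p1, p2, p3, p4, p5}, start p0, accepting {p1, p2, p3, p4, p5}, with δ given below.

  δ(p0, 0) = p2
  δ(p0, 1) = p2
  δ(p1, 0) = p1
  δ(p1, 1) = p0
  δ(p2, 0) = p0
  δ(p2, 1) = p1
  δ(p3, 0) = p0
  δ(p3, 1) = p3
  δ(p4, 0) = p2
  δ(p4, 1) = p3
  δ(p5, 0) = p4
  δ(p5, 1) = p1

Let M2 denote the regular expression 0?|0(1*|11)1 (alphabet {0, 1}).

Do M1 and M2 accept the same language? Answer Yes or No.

No

The string 1 is accepted by M1 but rejected by M2.
So L(M1) ≠ L(M2).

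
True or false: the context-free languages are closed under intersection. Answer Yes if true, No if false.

{aⁿbⁿcᵐ : m,n≥0} and {aᵐbⁿcⁿ : m,n≥0} are both context-free, but their intersection {aⁿbⁿcⁿ : n≥0} is not (pumping lemma).

No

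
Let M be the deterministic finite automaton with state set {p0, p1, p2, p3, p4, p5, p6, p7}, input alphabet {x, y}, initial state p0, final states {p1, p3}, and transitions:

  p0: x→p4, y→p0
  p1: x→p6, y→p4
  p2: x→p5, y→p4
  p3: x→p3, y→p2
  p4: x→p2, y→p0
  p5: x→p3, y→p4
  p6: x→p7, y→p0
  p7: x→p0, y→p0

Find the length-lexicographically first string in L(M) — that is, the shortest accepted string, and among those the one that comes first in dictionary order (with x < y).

xxxx

A breadth-first search from p0 reaches an accepting state first via the path p0 → p4 → p2 → p5 → p3 on input xxxx.
No string of length < 4 is accepted (BFS exhausts all shorter strings without reaching an accepting state), and xxxx is the lexicographically least accepting string of length 4.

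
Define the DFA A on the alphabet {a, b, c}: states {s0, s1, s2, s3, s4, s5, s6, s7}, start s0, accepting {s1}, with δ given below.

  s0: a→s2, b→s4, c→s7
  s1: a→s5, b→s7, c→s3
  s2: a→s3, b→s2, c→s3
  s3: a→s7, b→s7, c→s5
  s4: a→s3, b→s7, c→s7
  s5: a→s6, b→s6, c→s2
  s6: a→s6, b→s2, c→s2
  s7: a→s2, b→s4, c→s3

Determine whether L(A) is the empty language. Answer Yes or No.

The states reachable from the start state are {s0, s2, s3, s4, s5, s6, s7}.
None of the accepting states {s1} is reachable, so no string is accepted and L(A) = ∅.

Yes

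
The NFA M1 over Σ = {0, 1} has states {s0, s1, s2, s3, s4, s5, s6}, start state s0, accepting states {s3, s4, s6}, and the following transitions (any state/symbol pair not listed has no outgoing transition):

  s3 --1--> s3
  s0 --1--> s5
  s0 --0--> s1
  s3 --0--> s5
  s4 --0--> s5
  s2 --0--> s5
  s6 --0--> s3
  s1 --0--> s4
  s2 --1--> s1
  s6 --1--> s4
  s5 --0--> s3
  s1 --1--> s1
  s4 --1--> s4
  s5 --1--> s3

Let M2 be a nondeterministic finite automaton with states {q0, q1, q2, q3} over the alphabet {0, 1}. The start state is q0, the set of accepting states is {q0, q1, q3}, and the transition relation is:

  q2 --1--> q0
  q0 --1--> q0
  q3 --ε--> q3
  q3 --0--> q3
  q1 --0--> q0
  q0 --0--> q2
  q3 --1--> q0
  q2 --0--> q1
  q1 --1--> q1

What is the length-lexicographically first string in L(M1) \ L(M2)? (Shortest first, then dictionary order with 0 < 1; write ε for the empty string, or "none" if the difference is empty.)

The string 10 is accepted by M1 but not by M2.
No shorter string lies in the difference, and 10 is the lexicographically first length-2 string in L(M1) \ L(M2).

10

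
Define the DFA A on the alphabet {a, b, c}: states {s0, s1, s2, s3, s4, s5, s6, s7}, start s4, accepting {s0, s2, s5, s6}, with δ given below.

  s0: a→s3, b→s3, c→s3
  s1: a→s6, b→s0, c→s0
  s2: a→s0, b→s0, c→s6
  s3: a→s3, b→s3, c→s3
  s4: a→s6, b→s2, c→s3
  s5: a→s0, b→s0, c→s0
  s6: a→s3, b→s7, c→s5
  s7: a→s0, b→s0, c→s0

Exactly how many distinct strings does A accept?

The useful subgraph on states {s0, s2, s4, s5, s6, s7} is acyclic, so L(A) is finite; the longest accepting path visits 5 useful states, giving maximum string length 4.
Counting accepting paths from s4 by length: 2 of length 1, 4 of length 2, 7 of length 3, 6 of length 4. Total 19.

19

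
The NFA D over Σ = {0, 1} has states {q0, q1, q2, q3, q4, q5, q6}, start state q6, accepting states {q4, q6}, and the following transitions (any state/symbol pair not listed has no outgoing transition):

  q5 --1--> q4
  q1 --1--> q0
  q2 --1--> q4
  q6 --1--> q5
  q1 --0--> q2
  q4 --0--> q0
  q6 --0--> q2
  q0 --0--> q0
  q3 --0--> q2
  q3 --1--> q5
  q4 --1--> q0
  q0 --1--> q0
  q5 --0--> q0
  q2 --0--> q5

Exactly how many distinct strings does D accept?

The useful subgraph on states {q2, q4, q5, q6} is acyclic, so L(D) is finite; the longest accepting path visits 4 useful states, giving maximum string length 3.
Counting accepting paths from q6 by length: 1 of length 0, 2 of length 2, 1 of length 3. Total 4.

4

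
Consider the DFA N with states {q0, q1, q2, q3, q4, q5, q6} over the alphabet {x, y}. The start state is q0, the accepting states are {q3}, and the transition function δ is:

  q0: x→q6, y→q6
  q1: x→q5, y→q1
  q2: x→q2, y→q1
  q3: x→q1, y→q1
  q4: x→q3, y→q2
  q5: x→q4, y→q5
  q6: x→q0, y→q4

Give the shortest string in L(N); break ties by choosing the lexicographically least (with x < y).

A breadth-first search from q0 reaches an accepting state first via the path q0 → q6 → q4 → q3 on input xyx.
No string of length < 3 is accepted (BFS exhausts all shorter strings without reaching an accepting state), and xyx is the lexicographically least accepting string of length 3.

xyx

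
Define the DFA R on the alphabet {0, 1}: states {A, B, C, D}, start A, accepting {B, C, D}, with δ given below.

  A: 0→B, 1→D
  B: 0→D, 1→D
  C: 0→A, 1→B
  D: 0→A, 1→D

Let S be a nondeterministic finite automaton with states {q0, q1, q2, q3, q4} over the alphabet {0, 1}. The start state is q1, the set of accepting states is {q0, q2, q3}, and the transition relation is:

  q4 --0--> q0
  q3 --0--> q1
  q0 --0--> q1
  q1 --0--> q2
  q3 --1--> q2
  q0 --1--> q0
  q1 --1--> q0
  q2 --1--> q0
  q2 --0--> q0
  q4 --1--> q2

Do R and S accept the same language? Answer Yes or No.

Exploring the product automaton R × S from the start pair (A, q1), following both machines on each input symbol, reaches 3 state pairs: (A, q1), (B, q2), (D, q0).
R accepts in {B, C, D} and S accepts in {q0, q2, q3}. In every reachable pair the two components are either both accepting — (B, q2), (D, q0) — or both non-accepting, so no string is accepted by exactly one of the machines: L(R) \ L(S) and L(S) \ L(R) are both empty.
Hence every string is accepted by R iff it is accepted by S, and the two languages coincide.

Yes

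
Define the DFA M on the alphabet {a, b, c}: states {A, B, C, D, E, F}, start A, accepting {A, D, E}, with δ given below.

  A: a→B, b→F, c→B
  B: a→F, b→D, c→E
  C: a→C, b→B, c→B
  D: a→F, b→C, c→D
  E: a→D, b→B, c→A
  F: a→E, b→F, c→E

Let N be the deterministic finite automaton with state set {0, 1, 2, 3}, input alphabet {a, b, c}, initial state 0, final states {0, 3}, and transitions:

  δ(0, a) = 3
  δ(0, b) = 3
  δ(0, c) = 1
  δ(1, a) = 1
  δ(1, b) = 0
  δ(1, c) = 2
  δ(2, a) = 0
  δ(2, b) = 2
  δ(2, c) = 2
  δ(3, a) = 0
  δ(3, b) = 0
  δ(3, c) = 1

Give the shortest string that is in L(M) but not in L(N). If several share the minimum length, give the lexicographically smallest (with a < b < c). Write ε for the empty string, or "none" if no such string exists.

The string ac is accepted by M but not by N.
No shorter string lies in the difference, and ac is the lexicographically first length-2 string in L(M) \ L(N).

ac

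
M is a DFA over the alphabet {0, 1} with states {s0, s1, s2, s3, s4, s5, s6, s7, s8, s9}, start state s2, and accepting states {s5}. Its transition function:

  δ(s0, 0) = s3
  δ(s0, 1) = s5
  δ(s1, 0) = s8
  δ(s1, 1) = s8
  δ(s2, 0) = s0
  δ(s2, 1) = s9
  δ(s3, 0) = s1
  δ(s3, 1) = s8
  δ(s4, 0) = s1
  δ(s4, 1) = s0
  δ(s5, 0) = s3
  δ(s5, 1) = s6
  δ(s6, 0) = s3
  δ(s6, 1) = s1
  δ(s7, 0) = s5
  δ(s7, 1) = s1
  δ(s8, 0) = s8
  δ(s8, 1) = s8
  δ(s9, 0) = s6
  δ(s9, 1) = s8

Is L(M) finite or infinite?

finite

The useful states (reachable from s2 and able to reach an accepting state) are {s0, s2, s5}.
Restricted to these states the transition graph has no cycle, so every accepting path has bounded length and L is finite.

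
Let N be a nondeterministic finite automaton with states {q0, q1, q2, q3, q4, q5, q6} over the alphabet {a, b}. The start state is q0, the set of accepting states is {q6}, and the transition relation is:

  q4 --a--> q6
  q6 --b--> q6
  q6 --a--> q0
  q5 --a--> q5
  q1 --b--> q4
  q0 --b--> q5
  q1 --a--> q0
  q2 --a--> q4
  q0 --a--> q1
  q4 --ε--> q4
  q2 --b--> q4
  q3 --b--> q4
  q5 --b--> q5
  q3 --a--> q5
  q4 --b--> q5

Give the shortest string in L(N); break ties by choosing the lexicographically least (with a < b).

A breadth-first search from q0 reaches an accepting state first via the path q0 → q1 → q4 → q6 on input aba.
No string of length < 3 is accepted (BFS exhausts all shorter strings without reaching an accepting state), and aba is the lexicographically least accepting string of length 3.

aba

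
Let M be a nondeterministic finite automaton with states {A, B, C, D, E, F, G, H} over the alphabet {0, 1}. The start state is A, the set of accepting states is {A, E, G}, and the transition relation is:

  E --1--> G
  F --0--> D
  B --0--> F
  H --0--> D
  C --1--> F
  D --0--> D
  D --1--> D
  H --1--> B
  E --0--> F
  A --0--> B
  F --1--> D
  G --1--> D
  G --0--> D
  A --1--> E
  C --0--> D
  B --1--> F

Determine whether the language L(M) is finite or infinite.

The useful states (reachable from A and able to reach an accepting state) are {A, E, G}.
Restricted to these states the transition graph has no cycle, so every accepting path has bounded length and L is finite.

finite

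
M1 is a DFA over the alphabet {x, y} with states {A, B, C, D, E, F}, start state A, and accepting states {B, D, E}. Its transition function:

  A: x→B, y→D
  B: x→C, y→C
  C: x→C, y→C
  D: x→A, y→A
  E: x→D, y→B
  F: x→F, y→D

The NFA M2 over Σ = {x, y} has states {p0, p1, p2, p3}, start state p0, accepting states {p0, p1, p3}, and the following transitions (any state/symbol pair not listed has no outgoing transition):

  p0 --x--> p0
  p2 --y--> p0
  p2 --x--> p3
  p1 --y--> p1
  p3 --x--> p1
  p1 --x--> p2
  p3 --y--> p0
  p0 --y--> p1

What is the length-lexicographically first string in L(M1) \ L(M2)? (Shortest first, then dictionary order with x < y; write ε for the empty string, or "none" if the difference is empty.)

The string yyx is accepted by M1 but not by M2.
No shorter string lies in the difference, and yyx is the lexicographically first length-3 string in L(M1) \ L(M2).

yyx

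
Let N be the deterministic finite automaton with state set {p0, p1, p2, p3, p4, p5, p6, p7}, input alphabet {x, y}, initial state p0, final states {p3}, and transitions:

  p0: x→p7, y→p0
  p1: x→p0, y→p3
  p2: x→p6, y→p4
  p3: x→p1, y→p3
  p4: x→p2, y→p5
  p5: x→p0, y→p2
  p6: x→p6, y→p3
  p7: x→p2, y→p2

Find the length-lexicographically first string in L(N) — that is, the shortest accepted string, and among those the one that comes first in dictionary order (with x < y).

xxxy

A breadth-first search from p0 reaches an accepting state first via the path p0 → p7 → p2 → p6 → p3 on input xxxy.
No string of length < 4 is accepted (BFS exhausts all shorter strings without reaching an accepting state), and xxxy is the lexicographically least accepting string of length 4.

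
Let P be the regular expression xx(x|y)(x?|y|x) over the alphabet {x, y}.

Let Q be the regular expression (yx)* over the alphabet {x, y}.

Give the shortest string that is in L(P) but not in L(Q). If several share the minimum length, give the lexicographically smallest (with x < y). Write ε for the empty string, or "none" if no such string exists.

xxx

The string xxx is accepted by P but not by Q.
No shorter string lies in the difference, and xxx is the lexicographically first length-3 string in L(P) \ L(Q).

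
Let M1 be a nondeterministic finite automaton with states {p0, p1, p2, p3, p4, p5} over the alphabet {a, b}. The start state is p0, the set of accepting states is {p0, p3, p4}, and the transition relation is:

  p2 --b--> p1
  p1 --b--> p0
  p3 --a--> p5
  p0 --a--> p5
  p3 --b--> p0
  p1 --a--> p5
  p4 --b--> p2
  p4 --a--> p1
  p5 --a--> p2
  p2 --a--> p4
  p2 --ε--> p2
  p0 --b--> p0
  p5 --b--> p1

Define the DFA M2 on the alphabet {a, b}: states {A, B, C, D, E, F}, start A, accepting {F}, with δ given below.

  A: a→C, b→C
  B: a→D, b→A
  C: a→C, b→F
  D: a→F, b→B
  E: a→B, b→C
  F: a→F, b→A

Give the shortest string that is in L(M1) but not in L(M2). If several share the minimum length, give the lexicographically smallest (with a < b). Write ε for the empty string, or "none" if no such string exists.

ε

The empty string ε is accepted by M1 but not by M2.
Since ε is the unique shortest string, it is the required witness.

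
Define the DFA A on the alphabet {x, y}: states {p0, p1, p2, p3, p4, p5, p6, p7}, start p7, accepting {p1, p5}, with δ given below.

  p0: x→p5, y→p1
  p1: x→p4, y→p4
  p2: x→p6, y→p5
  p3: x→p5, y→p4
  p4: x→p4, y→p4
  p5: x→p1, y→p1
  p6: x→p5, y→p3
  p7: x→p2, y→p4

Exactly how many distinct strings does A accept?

9

The useful subgraph on states {p1, p2, p3, p5, p6, p7} is acyclic, so L(A) is finite; the longest accepting path visits 6 useful states, giving maximum string length 5.
Counting accepting paths from p7 by length: 1 of length 2, 3 of length 3, 3 of length 4, 2 of length 5. Total 9.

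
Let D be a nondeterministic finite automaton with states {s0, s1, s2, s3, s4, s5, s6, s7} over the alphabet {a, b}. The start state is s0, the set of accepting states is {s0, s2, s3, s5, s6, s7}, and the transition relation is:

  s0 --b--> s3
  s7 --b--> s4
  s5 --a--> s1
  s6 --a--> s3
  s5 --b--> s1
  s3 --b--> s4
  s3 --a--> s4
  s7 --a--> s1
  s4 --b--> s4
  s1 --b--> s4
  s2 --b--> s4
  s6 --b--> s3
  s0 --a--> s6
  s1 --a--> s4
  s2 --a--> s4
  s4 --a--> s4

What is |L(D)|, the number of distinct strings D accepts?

The useful subgraph on states {s0, s3, s6} is acyclic, so L(D) is finite; the longest accepting path visits 3 useful states, giving maximum string length 2.
Counting accepting paths from s0 by length: 1 of length 0, 2 of length 1, 2 of length 2. Total 5.

5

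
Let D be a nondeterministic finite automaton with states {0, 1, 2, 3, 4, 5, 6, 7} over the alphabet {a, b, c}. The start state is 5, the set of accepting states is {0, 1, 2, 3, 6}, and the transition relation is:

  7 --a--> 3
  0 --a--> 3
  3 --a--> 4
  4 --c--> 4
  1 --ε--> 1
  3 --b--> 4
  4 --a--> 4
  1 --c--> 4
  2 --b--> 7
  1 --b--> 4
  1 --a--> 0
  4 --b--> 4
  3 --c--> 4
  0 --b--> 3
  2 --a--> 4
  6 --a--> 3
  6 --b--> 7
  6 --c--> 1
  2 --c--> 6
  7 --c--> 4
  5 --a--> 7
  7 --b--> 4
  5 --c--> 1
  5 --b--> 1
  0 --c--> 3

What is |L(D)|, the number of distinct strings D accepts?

The useful subgraph on states {0, 1, 3, 5, 7} is acyclic, so L(D) is finite; the longest accepting path visits 4 useful states, giving maximum string length 3.
Counting accepting paths from 5 by length: 2 of length 1, 3 of length 2, 6 of length 3. Total 11.

11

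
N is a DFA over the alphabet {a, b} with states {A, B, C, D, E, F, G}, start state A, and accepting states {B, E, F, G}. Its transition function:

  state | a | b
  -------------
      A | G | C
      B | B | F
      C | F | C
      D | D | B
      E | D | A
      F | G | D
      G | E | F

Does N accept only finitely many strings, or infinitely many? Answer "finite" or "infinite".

State C is reachable from the start and can reach an accepting state, and it lies on the cycle C → C.
Traversing that cycle any number of times yields accepted strings of unbounded length, so the language is infinite.

infinite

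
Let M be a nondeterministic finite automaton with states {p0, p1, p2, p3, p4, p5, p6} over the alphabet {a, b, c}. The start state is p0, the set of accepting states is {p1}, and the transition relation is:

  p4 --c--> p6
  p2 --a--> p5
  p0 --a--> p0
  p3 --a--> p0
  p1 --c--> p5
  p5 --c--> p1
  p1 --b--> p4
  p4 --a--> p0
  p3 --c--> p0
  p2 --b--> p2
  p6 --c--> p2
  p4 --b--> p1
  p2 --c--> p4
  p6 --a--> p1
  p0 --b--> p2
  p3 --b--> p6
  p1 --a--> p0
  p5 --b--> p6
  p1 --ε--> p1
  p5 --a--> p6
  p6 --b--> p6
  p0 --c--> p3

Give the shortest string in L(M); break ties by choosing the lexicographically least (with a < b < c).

bac

A breadth-first search from p0 reaches an accepting state first via the path p0 → p2 → p5 → p1 on input bac.
No string of length < 3 is accepted (BFS exhausts all shorter strings without reaching an accepting state), and bac is the lexicographically least accepting string of length 3.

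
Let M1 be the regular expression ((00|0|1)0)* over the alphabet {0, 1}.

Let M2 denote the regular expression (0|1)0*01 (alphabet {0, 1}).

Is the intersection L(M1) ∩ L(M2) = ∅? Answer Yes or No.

Converting the expression M1 to a DFA (subset construction, then merging equivalent states) gives the minimal DFA with states {r0, r1, r2, r3, r4}, start state r0, accepting states {r0, r3} and transitions r0: 0→r1, 1→r2; r1: 0→r3, 1→r4; r2: 0→r0, 1→r4; r3: 0→r3, 1→r2; r4: 0→r4, 1→r4.
Converting the expression M2 to a DFA (subset construction, then merging equivalent states) gives the minimal DFA with states {t0, t1, t2, t3, t4}, start state t0, accepting states {t4} and transitions t0: 0→t1, 1→t1; t1: 0→t2, 1→t3; t2: 0→t2, 1→t4; t3: 0→t3, 1→t3; t4: 0→t3, 1→t3.
Exploring the product automaton M1 × M2 from the start pair (r0, t0), following both machines on each input symbol, reaches 13 state pairs: (r0, t0), (r1, t1), (r2, t1), (r3, t2), (r4, t3), (r0, t2), (r2, t4), (r1, t2), (r0, t3), (r4, t4), (r1, t3), (r2, t3), (r3, t3).
M1 accepts in {r0, r3} and M2 accepts in {t4}; no reachable pair has both components accepting, so no string drives both machines to acceptance simultaneously and L(M1) ∩ L(M2) = ∅.
So no string is accepted by both, and the intersection is empty.

Yes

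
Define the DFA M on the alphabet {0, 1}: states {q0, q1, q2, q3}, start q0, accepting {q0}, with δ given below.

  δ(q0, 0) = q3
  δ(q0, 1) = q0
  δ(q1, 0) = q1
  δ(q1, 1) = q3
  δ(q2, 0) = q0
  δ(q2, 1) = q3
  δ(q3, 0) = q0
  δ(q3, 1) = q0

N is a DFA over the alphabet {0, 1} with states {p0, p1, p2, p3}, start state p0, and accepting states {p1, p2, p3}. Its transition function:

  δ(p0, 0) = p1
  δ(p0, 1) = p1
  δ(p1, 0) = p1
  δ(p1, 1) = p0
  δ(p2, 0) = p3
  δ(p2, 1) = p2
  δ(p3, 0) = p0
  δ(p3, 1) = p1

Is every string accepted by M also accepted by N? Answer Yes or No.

No

The empty string ε is in L(M) but not in L(N).
So L(M) ⊄ L(N).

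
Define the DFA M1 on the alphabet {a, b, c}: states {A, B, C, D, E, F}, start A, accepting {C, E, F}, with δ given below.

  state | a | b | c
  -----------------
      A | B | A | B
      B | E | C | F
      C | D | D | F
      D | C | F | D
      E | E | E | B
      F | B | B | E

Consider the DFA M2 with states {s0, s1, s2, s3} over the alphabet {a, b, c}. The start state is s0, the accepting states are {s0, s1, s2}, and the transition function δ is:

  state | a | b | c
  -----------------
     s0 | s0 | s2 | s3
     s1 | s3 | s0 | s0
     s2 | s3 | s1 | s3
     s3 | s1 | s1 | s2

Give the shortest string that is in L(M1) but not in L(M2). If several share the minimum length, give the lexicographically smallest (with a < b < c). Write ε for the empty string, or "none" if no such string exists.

ac

The string ac is accepted by M1 but not by M2.
No shorter string lies in the difference, and ac is the lexicographically first length-2 string in L(M1) \ L(M2).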